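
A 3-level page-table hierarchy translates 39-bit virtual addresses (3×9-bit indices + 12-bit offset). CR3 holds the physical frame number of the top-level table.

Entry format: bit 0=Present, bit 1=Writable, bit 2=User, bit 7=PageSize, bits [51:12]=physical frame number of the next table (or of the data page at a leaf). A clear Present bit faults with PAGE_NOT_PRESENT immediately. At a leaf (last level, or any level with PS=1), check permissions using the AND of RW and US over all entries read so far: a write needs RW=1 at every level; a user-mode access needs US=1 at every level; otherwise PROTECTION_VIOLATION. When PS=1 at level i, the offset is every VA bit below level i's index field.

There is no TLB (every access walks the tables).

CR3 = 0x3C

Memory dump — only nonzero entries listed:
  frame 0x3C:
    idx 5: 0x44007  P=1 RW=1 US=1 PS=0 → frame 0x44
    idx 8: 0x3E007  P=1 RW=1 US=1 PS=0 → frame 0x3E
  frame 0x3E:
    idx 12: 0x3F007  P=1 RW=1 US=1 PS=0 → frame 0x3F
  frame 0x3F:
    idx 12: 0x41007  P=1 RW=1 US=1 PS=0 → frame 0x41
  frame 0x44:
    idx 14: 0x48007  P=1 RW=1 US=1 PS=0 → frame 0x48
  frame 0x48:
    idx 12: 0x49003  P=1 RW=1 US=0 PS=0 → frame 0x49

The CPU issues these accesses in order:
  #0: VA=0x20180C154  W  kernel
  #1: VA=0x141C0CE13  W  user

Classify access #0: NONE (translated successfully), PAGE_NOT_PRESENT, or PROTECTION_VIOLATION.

Walk each access:
#0 VA=0x20180C154 (w,kernel):
  L0: frame=0x3C idx=8 entry=0x3E007 [P=1 RW=1 US=1 PS=0]
  L1: frame=0x3E idx=12 entry=0x3F007 [P=1 RW=1 US=1 PS=0]
  L2: frame=0x3F idx=12 entry=0x41007 [P=1 RW=1 US=1 PS=0]
  ✓ 0x41154  — 3 lookups
#1 VA=0x141C0CE13 (w,user):
  L0: frame=0x3C idx=5 entry=0x44007 [P=1 RW=1 US=1 PS=0]
  L1: frame=0x44 idx=14 entry=0x48007 [P=1 RW=1 US=1 PS=0]
  L2: frame=0x48 idx=12 entry=0x49003 [P=1 RW=1 US=0 PS=0]
  ⇒ fault: PROTECTION_VIOLATION  — 3 lookups

Access #0 fault: NONE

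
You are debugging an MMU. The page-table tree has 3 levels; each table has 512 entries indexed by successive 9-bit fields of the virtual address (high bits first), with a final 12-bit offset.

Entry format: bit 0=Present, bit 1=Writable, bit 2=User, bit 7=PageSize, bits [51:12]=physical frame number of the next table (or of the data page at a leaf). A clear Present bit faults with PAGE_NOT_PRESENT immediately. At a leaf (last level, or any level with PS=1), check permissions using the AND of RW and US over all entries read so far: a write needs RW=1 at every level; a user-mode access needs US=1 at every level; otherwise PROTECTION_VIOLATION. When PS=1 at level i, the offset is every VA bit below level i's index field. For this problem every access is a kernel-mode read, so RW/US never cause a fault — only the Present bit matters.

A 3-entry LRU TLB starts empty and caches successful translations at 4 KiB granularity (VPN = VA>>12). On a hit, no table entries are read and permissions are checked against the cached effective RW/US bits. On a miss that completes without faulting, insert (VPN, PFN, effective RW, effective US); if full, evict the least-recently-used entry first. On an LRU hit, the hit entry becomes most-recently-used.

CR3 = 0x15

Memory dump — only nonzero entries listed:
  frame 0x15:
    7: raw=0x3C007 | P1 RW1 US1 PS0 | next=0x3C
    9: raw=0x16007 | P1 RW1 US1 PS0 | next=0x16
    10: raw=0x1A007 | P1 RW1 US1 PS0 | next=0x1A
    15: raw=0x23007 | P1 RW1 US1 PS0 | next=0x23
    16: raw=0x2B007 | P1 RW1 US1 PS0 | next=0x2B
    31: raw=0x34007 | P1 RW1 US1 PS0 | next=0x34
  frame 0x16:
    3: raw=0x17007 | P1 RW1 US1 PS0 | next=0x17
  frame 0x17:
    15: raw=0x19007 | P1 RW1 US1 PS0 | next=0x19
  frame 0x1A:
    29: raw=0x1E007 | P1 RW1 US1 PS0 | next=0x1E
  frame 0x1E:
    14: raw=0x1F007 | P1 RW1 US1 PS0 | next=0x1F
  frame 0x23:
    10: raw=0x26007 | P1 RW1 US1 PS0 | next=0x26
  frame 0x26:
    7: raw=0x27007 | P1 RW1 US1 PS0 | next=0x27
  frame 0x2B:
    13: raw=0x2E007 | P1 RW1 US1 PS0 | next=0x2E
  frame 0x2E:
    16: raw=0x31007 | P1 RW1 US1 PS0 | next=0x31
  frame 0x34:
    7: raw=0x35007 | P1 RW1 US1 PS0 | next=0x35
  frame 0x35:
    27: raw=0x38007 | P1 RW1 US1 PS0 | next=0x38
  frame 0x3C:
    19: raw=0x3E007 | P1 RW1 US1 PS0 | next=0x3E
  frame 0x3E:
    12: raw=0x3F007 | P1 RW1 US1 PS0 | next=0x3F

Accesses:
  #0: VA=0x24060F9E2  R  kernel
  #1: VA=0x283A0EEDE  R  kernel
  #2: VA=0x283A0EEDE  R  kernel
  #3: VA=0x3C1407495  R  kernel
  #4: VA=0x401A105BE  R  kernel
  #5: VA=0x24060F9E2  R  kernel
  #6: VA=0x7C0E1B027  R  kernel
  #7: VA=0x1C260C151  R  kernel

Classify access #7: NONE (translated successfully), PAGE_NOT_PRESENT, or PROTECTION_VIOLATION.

Walk each access:
#0 VA=0x24060F9E2 (r,kernel):
  [0] read 0x15 idx=9: raw=0x16007 flags P=1 W=1 U=1 S=0
  [1] read 0x16 idx=3: raw=0x17007 flags P=1 W=1 U=1 S=0
  [2] read 0x17 idx=15: raw=0x19007 flags P=1 W=1 U=1 S=0
  ⇒ phys 0x199E2  [3 reads]
#1 VA=0x283A0EEDE (r,kernel):
  [0] read 0x15 idx=10: raw=0x1A007 flags P=1 W=1 U=1 S=0
  [1] read 0x1A idx=29: raw=0x1E007 flags P=1 W=1 U=1 S=0
  [2] read 0x1E idx=14: raw=0x1F007 flags P=1 W=1 U=1 S=0
  ⇒ phys 0x1FEDE  [3 reads]
#2 VA=0x283A0EEDE (r,kernel):
  TLB hit vpn=0x283A0E → PA=0x1FEDE
#3 VA=0x3C1407495 (r,kernel):
  [0] read 0x15 idx=15: raw=0x23007 flags P=1 W=1 U=1 S=0
  [1] read 0x23 idx=10: raw=0x26007 flags P=1 W=1 U=1 S=0
  [2] read 0x26 idx=7: raw=0x27007 flags P=1 W=1 U=1 S=0
  ⇒ phys 0x27495  [3 reads]
#4 VA=0x401A105BE (r,kernel):
  [0] read 0x15 idx=16: raw=0x2B007 flags P=1 W=1 U=1 S=0
  [1] read 0x2B idx=13: raw=0x2E007 flags P=1 W=1 U=1 S=0
  [2] read 0x2E idx=16: raw=0x31007 flags P=1 W=1 U=1 S=0
  ⇒ phys 0x315BE  [3 reads]
#5 VA=0x24060F9E2 (r,kernel):
  [0] read 0x15 idx=9: raw=0x16007 flags P=1 W=1 U=1 S=0
  [1] read 0x16 idx=3: raw=0x17007 flags P=1 W=1 U=1 S=0
  [2] read 0x17 idx=15: raw=0x19007 flags P=1 W=1 U=1 S=0
  ⇒ phys 0x199E2  [3 reads]
#6 VA=0x7C0E1B027 (r,kernel):
  [0] read 0x15 idx=31: raw=0x34007 flags P=1 W=1 U=1 S=0
  [1] read 0x34 idx=7: raw=0x35007 flags P=1 W=1 U=1 S=0
  [2] read 0x35 idx=27: raw=0x38007 flags P=1 W=1 U=1 S=0
  ⇒ phys 0x38027  [3 reads]
#7 VA=0x1C260C151 (r,kernel):
  [0] read 0x15 idx=7: raw=0x3C007 flags P=1 W=1 U=1 S=0
  [1] read 0x3C idx=19: raw=0x3E007 flags P=1 W=1 U=1 S=0
  [2] read 0x3E idx=12: raw=0x3F007 flags P=1 W=1 U=1 S=0
  ⇒ phys 0x3F151  [3 reads]

Access #7 fault: NONE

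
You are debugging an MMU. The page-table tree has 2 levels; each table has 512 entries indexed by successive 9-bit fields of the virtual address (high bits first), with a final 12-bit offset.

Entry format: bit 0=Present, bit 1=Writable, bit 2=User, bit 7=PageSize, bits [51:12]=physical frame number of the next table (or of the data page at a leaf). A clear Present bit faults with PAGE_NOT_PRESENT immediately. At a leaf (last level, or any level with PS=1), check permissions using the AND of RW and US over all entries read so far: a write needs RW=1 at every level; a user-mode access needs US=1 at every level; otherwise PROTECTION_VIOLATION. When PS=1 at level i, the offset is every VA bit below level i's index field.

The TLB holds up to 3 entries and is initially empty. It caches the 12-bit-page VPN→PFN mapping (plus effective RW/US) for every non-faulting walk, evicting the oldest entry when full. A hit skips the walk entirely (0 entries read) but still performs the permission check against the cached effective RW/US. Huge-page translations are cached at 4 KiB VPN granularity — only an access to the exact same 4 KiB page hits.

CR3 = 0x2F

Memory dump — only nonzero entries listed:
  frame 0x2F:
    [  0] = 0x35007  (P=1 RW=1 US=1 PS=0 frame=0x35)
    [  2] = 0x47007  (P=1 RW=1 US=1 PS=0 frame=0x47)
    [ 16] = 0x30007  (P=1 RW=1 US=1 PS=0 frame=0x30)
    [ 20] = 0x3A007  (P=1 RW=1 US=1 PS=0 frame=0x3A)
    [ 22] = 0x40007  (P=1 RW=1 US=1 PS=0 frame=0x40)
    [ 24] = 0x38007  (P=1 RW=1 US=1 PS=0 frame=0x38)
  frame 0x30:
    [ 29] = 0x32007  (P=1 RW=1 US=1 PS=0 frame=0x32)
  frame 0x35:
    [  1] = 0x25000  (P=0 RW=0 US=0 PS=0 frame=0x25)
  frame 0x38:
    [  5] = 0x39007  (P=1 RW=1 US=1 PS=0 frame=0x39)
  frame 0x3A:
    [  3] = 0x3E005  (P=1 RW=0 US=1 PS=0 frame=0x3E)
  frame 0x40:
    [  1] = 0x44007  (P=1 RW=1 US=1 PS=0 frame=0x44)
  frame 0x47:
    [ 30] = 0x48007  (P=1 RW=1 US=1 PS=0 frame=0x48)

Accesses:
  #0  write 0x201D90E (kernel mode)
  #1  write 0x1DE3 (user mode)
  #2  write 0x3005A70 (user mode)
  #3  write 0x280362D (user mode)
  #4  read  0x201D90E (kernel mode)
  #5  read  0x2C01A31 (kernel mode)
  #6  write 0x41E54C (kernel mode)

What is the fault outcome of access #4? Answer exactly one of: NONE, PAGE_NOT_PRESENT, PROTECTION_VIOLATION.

Walk each access:
#0 VA=0x201D90E (w,kernel):
  L0 @0x2F[16] → 0x30007  P=1,RW=1,US=1,PS=0
  L1 @0x30[29] → 0x32007  P=1,RW=1,US=1,PS=0
  ✓ 0x3290E  — 2 lookups
#1 VA=0x1DE3 (w,user):
  L0 @0x2F[0] → 0x35007  P=1,RW=1,US=1,PS=0
  L1 @0x35[1] → 0x25000  P=0,RW=0,US=0,PS=0
  ✗ PAGE_NOT_PRESENT  [2 reads]
#2 VA=0x3005A70 (w,user):
  L0 @0x2F[24] → 0x38007  P=1,RW=1,US=1,PS=0
  L1 @0x38[5] → 0x39007  P=1,RW=1,US=1,PS=0
  ✓ 0x39A70  — 2 lookups
#3 VA=0x280362D (w,user):
  L0 @0x2F[20] → 0x3A007  P=1,RW=1,US=1,PS=0
  L1 @0x3A[3] → 0x3E005  P=1,RW=0,US=1,PS=0
  ✗ PROTECTION_VIOLATION  [2 reads]
#4 VA=0x201D90E (r,kernel):
  TLB hit vpn=0x201D → PA=0x3290E
#5 VA=0x2C01A31 (r,kernel):
  L0 @0x2F[22] → 0x40007  P=1,RW=1,US=1,PS=0
  L1 @0x40[1] → 0x44007  P=1,RW=1,US=1,PS=0
  ✓ 0x44A31  — 2 lookups
#6 VA=0x41E54C (w,kernel):
  L0 @0x2F[2] → 0x47007  P=1,RW=1,US=1,PS=0
  L1 @0x47[30] → 0x48007  P=1,RW=1,US=1,PS=0
  ✓ 0x4854C  — 2 lookups

Access #4 fault: NONE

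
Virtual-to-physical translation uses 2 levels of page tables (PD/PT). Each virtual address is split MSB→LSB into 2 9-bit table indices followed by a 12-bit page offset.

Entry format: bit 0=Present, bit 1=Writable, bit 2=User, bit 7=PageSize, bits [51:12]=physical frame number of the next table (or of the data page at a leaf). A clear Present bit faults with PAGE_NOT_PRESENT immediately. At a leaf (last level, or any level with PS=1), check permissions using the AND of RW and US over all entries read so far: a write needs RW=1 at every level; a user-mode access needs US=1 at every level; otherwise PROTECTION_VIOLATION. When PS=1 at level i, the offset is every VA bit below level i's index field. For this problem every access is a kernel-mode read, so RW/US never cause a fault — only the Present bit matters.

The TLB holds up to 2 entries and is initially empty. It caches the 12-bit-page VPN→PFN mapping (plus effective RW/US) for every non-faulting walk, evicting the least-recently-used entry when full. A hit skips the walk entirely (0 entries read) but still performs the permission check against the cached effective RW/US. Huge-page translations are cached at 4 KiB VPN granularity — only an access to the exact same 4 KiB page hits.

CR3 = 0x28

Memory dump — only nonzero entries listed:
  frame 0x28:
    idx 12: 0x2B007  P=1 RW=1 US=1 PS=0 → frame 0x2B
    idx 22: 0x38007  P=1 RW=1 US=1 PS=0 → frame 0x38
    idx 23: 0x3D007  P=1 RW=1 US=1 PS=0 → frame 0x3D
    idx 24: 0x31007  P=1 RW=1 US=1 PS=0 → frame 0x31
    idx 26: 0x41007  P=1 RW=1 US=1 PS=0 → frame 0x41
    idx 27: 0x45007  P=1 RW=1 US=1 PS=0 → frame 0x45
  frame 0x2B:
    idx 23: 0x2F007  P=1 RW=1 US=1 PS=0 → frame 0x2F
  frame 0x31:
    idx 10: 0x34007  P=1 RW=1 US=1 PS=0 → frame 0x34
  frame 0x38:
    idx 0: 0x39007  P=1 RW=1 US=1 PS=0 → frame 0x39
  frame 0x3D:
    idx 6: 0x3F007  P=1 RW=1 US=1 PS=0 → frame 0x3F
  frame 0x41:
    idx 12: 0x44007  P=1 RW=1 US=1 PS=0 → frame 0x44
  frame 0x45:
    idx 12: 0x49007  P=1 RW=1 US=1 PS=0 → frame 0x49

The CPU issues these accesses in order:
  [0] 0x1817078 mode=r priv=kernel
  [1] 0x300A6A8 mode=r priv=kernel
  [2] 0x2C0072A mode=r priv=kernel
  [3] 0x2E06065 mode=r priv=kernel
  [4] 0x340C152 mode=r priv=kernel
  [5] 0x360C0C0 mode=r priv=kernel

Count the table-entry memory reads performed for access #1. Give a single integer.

Trace:
#0 VA=0x1817078 (r,kernel):
  lvl0: tbl 0x28, slot 12 ⇒ 0x2B007 (P1/RW1/US1/PS0)
  lvl1: tbl 0x2B, slot 23 ⇒ 0x2F007 (P1/RW1/US1/PS0)
  → PA=0x2F078  (2 entries read)
#1 VA=0x300A6A8 (r,kernel):
  lvl0: tbl 0x28, slot 24 ⇒ 0x31007 (P1/RW1/US1/PS0)
  lvl1: tbl 0x31, slot 10 ⇒ 0x34007 (P1/RW1/US1/PS0)
  → PA=0x346A8  (2 entries read)
#2 VA=0x2C0072A (r,kernel):
  lvl0: tbl 0x28, slot 22 ⇒ 0x38007 (P1/RW1/US1/PS0)
  lvl1: tbl 0x38, slot 0 ⇒ 0x39007 (P1/RW1/US1/PS0)
  → PA=0x3972A  (2 entries read)
#3 VA=0x2E06065 (r,kernel):
  lvl0: tbl 0x28, slot 23 ⇒ 0x3D007 (P1/RW1/US1/PS0)
  lvl1: tbl 0x3D, slot 6 ⇒ 0x3F007 (P1/RW1/US1/PS0)
  → PA=0x3F065  (2 entries read)
#4 VA=0x340C152 (r,kernel):
  lvl0: tbl 0x28, slot 26 ⇒ 0x41007 (P1/RW1/US1/PS0)
  lvl1: tbl 0x41, slot 12 ⇒ 0x44007 (P1/RW1/US1/PS0)
  → PA=0x44152  (2 entries read)
#5 VA=0x360C0C0 (r,kernel):
  lvl0: tbl 0x28, slot 27 ⇒ 0x45007 (P1/RW1/US1/PS0)
  lvl1: tbl 0x45, slot 12 ⇒ 0x49007 (P1/RW1/US1/PS0)
  → PA=0x490C0  (2 entries read)

Entries read for #1: 2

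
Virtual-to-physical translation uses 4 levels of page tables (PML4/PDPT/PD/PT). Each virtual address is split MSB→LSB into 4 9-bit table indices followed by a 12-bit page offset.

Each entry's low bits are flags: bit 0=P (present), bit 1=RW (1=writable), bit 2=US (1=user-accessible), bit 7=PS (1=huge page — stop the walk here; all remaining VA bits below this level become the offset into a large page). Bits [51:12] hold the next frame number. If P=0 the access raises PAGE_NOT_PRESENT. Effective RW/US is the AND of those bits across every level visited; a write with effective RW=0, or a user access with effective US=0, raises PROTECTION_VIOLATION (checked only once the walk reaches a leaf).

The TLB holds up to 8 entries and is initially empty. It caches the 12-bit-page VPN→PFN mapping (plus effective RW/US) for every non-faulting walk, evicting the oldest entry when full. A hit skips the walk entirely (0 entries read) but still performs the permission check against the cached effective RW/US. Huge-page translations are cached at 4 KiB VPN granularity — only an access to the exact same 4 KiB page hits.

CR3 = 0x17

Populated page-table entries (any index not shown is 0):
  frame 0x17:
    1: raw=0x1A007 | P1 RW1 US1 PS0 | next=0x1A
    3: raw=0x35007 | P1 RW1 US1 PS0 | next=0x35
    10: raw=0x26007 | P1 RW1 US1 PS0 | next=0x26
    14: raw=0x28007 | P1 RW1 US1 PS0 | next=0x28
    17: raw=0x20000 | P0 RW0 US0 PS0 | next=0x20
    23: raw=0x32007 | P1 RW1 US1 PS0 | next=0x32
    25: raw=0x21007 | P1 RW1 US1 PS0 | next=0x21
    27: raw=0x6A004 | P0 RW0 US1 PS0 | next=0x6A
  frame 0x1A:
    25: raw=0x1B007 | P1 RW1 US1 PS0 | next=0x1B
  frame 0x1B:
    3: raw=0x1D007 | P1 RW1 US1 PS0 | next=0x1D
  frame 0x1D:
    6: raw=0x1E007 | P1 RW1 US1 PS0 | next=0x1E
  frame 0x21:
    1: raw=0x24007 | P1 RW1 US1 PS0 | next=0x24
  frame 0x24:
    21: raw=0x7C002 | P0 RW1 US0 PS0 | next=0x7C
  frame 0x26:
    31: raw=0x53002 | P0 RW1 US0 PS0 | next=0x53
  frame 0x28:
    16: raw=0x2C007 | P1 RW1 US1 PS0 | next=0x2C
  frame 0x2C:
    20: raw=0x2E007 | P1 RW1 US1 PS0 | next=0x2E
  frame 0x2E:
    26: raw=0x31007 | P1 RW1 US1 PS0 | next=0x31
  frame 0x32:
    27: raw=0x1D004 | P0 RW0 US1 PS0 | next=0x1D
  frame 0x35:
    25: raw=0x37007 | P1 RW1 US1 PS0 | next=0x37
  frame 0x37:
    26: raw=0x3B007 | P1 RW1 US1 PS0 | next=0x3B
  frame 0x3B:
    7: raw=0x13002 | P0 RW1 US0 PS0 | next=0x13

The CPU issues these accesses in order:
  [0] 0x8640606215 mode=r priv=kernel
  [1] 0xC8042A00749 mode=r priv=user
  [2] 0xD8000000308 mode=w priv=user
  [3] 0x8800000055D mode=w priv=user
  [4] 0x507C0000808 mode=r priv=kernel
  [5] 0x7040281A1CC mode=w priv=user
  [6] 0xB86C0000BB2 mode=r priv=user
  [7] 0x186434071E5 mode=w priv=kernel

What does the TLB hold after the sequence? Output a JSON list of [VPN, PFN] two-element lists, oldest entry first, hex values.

Per-access translation:
#0 VA=0x8640606215 (r,kernel):
  lvl0: tbl 0x17, slot 1 ⇒ 0x1A007 (P1/RW1/US1/PS0)
  lvl1: tbl 0x1A, slot 25 ⇒ 0x1B007 (P1/RW1/US1/PS0)
  lvl2: tbl 0x1B, slot 3 ⇒ 0x1D007 (P1/RW1/US1/PS0)
  lvl3: tbl 0x1D, slot 6 ⇒ 0x1E007 (P1/RW1/US1/PS0)
  ✓ 0x1E215  — 4 lookups
#1 VA=0xC8042A00749 (r,user):
  lvl0: tbl 0x17, slot 25 ⇒ 0x21007 (P1/RW1/US1/PS0)
  lvl1: tbl 0x21, slot 1 ⇒ 0x24007 (P1/RW1/US1/PS0)
  lvl2: tbl 0x24, slot 21 ⇒ 0x7C002 (P0/RW1/US0/PS0)
  ⇒ fault: PAGE_NOT_PRESENT  — 3 lookups
#2 VA=0xD8000000308 (w,user):
  lvl0: tbl 0x17, slot 27 ⇒ 0x6A004 (P0/RW0/US1/PS0)
  ⇒ fault: PAGE_NOT_PRESENT  — 1 lookups
#3 VA=0x8800000055D (w,user):
  lvl0: tbl 0x17, slot 17 ⇒ 0x20000 (P0/RW0/US0/PS0)
  ⇒ fault: PAGE_NOT_PRESENT  — 1 lookups
#4 VA=0x507C0000808 (r,kernel):
  lvl0: tbl 0x17, slot 10 ⇒ 0x26007 (P1/RW1/US1/PS0)
  lvl1: tbl 0x26, slot 31 ⇒ 0x53002 (P0/RW1/US0/PS0)
  ⇒ fault: PAGE_NOT_PRESENT  — 2 lookups
#5 VA=0x7040281A1CC (w,user):
  lvl0: tbl 0x17, slot 14 ⇒ 0x28007 (P1/RW1/US1/PS0)
  lvl1: tbl 0x28, slot 16 ⇒ 0x2C007 (P1/RW1/US1/PS0)
  lvl2: tbl 0x2C, slot 20 ⇒ 0x2E007 (P1/RW1/US1/PS0)
  lvl3: tbl 0x2E, slot 26 ⇒ 0x31007 (P1/RW1/US1/PS0)
  ✓ 0x311CC  — 4 lookups
#6 VA=0xB86C0000BB2 (r,user):
  lvl0: tbl 0x17, slot 23 ⇒ 0x32007 (P1/RW1/US1/PS0)
  lvl1: tbl 0x32, slot 27 ⇒ 0x1D004 (P0/RW0/US1/PS0)
  ⇒ fault: PAGE_NOT_PRESENT  — 2 lookups
#7 VA=0x186434071E5 (w,kernel):
  lvl0: tbl 0x17, slot 3 ⇒ 0x35007 (P1/RW1/US1/PS0)
  lvl1: tbl 0x35, slot 25 ⇒ 0x37007 (P1/RW1/US1/PS0)
  lvl2: tbl 0x37, slot 26 ⇒ 0x3B007 (P1/RW1/US1/PS0)
  lvl3: tbl 0x3B, slot 7 ⇒ 0x13002 (P0/RW1/US0/PS0)
  ⇒ fault: PAGE_NOT_PRESENT  — 4 lookups

TLB: [["0x8640606", "0x1E"], ["0x7040281A", "0x31"]]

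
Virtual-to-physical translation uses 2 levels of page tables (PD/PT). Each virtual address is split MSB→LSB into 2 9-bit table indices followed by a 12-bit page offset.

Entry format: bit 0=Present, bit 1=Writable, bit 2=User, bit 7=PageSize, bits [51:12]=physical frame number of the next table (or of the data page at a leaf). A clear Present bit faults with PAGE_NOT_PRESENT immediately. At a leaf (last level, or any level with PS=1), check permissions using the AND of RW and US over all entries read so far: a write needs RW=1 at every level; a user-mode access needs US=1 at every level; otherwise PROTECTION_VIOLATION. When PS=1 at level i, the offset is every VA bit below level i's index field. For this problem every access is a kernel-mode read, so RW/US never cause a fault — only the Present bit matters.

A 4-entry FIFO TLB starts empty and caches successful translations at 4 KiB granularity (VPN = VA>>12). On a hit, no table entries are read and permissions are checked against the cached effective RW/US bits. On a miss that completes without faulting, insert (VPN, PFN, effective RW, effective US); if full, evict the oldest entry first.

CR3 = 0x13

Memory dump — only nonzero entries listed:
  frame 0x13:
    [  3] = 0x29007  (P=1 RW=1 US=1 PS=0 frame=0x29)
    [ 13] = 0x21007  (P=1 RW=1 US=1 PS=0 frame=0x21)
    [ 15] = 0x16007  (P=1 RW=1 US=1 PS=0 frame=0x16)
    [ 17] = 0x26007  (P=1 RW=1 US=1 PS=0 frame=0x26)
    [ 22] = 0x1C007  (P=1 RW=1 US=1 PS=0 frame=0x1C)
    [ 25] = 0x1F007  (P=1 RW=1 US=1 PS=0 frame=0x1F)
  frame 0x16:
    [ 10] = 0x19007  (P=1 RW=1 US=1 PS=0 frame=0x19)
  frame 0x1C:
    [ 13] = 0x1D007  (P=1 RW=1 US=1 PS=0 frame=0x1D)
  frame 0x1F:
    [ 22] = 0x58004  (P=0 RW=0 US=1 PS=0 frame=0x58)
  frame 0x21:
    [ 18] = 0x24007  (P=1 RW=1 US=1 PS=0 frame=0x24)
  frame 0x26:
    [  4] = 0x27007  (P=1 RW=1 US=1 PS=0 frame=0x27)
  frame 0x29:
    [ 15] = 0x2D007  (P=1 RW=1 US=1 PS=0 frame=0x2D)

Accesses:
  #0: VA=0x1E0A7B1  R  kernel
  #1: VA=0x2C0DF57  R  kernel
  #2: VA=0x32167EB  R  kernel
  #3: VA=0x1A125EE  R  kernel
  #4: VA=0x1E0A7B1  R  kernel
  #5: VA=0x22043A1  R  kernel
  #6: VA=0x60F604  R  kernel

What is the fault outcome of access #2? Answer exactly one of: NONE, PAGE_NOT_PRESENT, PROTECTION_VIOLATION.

Walk each access:
#0 VA=0x1E0A7B1 (r,kernel):
  lvl0: tbl 0x13, slot 15 ⇒ 0x16007 (P1/RW1/US1/PS0)
  lvl1: tbl 0x16, slot 10 ⇒ 0x19007 (P1/RW1/US1/PS0)
  ⇒ phys 0x197B1  [2 reads]
#1 VA=0x2C0DF57 (r,kernel):
  lvl0: tbl 0x13, slot 22 ⇒ 0x1C007 (P1/RW1/US1/PS0)
  lvl1: tbl 0x1C, slot 13 ⇒ 0x1D007 (P1/RW1/US1/PS0)
  ⇒ phys 0x1DF57  [2 reads]
#2 VA=0x32167EB (r,kernel):
  lvl0: tbl 0x13, slot 25 ⇒ 0x1F007 (P1/RW1/US1/PS0)
  lvl1: tbl 0x1F, slot 22 ⇒ 0x58004 (P0/RW0/US1/PS0)
  ⇒ fault: PAGE_NOT_PRESENT  — 2 lookups
#3 VA=0x1A125EE (r,kernel):
  lvl0: tbl 0x13, slot 13 ⇒ 0x21007 (P1/RW1/US1/PS0)
  lvl1: tbl 0x21, slot 18 ⇒ 0x24007 (P1/RW1/US1/PS0)
  ⇒ phys 0x245EE  [2 reads]
#4 VA=0x1E0A7B1 (r,kernel):
  TLB hit vpn=0x1E0A → PA=0x197B1
#5 VA=0x22043A1 (r,kernel):
  lvl0: tbl 0x13, slot 17 ⇒ 0x26007 (P1/RW1/US1/PS0)
  lvl1: tbl 0x26, slot 4 ⇒ 0x27007 (P1/RW1/US1/PS0)
  ⇒ phys 0x273A1  [2 reads]
#6 VA=0x60F604 (r,kernel):
  lvl0: tbl 0x13, slot 3 ⇒ 0x29007 (P1/RW1/US1/PS0)
  lvl1: tbl 0x29, slot 15 ⇒ 0x2D007 (P1/RW1/US1/PS0)
  ⇒ phys 0x2D604  [2 reads]

Access #2 fault: PAGE_NOT_PRESENT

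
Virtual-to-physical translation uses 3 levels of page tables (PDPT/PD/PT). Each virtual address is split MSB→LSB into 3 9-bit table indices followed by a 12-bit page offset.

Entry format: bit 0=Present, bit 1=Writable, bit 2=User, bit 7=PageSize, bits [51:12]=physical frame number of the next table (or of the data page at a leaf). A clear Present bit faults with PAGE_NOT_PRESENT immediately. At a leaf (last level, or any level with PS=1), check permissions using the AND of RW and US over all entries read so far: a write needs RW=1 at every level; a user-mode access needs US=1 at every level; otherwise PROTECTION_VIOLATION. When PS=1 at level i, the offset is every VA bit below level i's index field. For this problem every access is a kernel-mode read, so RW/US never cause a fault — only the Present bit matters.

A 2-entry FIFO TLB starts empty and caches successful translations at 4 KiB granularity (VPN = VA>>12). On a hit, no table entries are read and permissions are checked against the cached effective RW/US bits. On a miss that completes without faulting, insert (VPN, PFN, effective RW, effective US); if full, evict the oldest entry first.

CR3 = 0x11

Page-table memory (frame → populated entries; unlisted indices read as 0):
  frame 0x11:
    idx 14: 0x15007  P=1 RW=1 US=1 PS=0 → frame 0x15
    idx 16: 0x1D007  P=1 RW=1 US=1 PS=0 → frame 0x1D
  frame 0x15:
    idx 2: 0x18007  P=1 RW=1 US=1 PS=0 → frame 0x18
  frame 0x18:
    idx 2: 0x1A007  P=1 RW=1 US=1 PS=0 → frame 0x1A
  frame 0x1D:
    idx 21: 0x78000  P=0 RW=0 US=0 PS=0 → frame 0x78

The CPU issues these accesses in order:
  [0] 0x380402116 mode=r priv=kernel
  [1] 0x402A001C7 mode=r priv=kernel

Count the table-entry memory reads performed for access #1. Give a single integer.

Walk each access:
#0 VA=0x380402116 (r,kernel):
  L0 @0x11[14] → 0x15007  P=1,RW=1,US=1,PS=0
  L1 @0x15[2] → 0x18007  P=1,RW=1,US=1,PS=0
  L2 @0x18[2] → 0x1A007  P=1,RW=1,US=1,PS=0
  ⇒ phys 0x1A116  [3 reads]
#1 VA=0x402A001C7 (r,kernel):
  L0 @0x11[16] → 0x1D007  P=1,RW=1,US=1,PS=0
  L1 @0x1D[21] → 0x78000  P=0,RW=0,US=0,PS=0
  ⇒ fault: PAGE_NOT_PRESENT  — 2 lookups

Entries read for #1: 2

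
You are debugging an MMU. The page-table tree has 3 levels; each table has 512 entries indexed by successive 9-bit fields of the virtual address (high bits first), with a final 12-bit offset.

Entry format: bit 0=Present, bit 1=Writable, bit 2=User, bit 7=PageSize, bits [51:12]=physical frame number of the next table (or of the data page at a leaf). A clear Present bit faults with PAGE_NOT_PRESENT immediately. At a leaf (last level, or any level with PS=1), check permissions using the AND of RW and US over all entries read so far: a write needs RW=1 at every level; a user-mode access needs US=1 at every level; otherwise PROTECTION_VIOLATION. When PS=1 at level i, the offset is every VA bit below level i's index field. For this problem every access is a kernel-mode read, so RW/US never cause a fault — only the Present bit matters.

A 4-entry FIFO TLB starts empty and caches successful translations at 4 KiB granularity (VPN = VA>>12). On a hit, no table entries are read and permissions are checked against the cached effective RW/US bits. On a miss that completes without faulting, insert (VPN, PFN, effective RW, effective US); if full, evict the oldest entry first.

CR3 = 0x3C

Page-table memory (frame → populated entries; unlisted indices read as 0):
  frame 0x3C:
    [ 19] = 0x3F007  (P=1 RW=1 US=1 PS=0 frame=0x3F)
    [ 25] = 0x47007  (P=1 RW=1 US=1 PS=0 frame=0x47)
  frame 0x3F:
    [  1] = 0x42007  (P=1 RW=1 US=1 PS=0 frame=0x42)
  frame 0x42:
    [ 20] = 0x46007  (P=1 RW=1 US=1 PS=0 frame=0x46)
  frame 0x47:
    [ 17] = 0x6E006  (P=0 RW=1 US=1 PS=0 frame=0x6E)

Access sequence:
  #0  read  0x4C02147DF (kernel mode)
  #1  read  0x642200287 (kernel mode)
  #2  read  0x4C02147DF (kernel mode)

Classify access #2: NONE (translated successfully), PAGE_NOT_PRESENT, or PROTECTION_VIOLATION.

Trace:
#0 VA=0x4C02147DF (r,kernel):
  lvl0: tbl 0x3C, slot 19 ⇒ 0x3F007 (P1/RW1/US1/PS0)
  lvl1: tbl 0x3F, slot 1 ⇒ 0x42007 (P1/RW1/US1/PS0)
  lvl2: tbl 0x42, slot 20 ⇒ 0x46007 (P1/RW1/US1/PS0)
  → PA=0x467DF  (3 entries read)
#1 VA=0x642200287 (r,kernel):
  lvl0: tbl 0x3C, slot 25 ⇒ 0x47007 (P1/RW1/US1/PS0)
  lvl1: tbl 0x47, slot 17 ⇒ 0x6E006 (P0/RW1/US1/PS0)
  ⇒ fault: PAGE_NOT_PRESENT  — 2 lookups
#2 VA=0x4C02147DF (r,kernel):
  TLB hit vpn=0x4C0214 → PA=0x467DF

Access #2 fault: NONE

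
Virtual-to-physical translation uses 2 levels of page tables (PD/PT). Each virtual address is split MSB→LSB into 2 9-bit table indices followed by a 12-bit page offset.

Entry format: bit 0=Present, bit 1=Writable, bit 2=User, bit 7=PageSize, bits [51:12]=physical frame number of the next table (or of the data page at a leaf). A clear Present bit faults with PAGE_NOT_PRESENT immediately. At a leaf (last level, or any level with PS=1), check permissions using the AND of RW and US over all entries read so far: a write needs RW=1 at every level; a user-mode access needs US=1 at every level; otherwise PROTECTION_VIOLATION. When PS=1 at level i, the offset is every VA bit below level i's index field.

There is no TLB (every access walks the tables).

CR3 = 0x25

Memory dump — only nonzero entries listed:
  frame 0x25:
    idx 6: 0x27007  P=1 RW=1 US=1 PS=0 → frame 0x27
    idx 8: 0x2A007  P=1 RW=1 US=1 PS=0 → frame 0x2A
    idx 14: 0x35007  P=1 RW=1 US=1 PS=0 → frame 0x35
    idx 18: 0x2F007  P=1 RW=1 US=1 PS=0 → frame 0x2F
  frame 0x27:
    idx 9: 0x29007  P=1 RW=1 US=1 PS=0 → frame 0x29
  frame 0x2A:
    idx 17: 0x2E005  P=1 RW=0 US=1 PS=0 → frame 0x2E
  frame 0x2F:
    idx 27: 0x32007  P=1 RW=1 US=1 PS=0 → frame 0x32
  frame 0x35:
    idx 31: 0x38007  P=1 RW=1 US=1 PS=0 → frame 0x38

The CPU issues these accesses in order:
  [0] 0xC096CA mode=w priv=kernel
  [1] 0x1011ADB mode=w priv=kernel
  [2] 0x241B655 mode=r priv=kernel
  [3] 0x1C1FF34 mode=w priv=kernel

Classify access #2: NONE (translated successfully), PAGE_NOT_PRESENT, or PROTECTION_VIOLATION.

Walk each access:
#0 VA=0xC096CA (w,kernel):
  L0: frame=0x25 idx=6 entry=0x27007 [P=1 RW=1 US=1 PS=0]
  L1: frame=0x27 idx=9 entry=0x29007 [P=1 RW=1 US=1 PS=0]
  → PA=0x296CA  (2 entries read)
#1 VA=0x1011ADB (w,kernel):
  L0: frame=0x25 idx=8 entry=0x2A007 [P=1 RW=1 US=1 PS=0]
  L1: frame=0x2A idx=17 entry=0x2E005 [P=1 RW=0 US=1 PS=0]
  → PROTECTION_VIOLATION  (2 entries read)
#2 VA=0x241B655 (r,kernel):
  L0: frame=0x25 idx=18 entry=0x2F007 [P=1 RW=1 US=1 PS=0]
  L1: frame=0x2F idx=27 entry=0x32007 [P=1 RW=1 US=1 PS=0]
  → PA=0x32655  (2 entries read)
#3 VA=0x1C1FF34 (w,kernel):
  L0: frame=0x25 idx=14 entry=0x35007 [P=1 RW=1 US=1 PS=0]
  L1: frame=0x35 idx=31 entry=0x38007 [P=1 RW=1 US=1 PS=0]
  → PA=0x38F34  (2 entries read)

Access #2 fault: NONE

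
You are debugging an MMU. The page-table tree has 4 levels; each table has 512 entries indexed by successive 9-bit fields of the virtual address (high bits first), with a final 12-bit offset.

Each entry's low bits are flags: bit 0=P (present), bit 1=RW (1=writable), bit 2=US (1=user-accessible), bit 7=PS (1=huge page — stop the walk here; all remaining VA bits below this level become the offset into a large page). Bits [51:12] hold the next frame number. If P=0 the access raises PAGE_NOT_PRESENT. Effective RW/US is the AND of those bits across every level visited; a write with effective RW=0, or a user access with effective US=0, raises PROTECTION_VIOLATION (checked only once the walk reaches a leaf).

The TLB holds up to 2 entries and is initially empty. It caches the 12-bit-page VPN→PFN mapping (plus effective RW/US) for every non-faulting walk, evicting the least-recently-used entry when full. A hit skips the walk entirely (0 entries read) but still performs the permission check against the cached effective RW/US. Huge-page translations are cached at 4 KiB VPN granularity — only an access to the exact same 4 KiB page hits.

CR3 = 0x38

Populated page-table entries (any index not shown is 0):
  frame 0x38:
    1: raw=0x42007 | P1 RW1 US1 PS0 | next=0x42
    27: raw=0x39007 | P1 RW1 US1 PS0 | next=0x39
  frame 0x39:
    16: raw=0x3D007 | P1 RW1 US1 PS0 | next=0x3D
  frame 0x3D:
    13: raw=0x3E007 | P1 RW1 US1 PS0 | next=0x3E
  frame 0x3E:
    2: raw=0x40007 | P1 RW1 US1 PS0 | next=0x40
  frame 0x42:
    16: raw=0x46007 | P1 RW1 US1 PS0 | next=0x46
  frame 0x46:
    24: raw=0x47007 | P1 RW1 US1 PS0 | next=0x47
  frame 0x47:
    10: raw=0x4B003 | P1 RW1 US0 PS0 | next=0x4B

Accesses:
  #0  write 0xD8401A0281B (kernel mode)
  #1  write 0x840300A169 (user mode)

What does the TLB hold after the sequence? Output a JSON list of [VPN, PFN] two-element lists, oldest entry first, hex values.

Walk each access:
#0 VA=0xD8401A0281B (w,kernel):
  L0: frame=0x38 idx=27 entry=0x39007 [P=1 RW=1 US=1 PS=0]
  L1: frame=0x39 idx=16 entry=0x3D007 [P=1 RW=1 US=1 PS=0]
  L2: frame=0x3D idx=13 entry=0x3E007 [P=1 RW=1 US=1 PS=0]
  L3: frame=0x3E idx=2 entry=0x40007 [P=1 RW=1 US=1 PS=0]
  → PA=0x4081B  (4 entries read)
#1 VA=0x840300A169 (w,user):
  L0: frame=0x38 idx=1 entry=0x42007 [P=1 RW=1 US=1 PS=0]
  L1: frame=0x42 idx=16 entry=0x46007 [P=1 RW=1 US=1 PS=0]
  L2: frame=0x46 idx=24 entry=0x47007 [P=1 RW=1 US=1 PS=0]
  L3: frame=0x47 idx=10 entry=0x4B003 [P=1 RW=1 US=0 PS=0]
  ⇒ fault: PROTECTION_VIOLATION  — 4 lookups

TLB: [["0xD8401A02", "0x40"]]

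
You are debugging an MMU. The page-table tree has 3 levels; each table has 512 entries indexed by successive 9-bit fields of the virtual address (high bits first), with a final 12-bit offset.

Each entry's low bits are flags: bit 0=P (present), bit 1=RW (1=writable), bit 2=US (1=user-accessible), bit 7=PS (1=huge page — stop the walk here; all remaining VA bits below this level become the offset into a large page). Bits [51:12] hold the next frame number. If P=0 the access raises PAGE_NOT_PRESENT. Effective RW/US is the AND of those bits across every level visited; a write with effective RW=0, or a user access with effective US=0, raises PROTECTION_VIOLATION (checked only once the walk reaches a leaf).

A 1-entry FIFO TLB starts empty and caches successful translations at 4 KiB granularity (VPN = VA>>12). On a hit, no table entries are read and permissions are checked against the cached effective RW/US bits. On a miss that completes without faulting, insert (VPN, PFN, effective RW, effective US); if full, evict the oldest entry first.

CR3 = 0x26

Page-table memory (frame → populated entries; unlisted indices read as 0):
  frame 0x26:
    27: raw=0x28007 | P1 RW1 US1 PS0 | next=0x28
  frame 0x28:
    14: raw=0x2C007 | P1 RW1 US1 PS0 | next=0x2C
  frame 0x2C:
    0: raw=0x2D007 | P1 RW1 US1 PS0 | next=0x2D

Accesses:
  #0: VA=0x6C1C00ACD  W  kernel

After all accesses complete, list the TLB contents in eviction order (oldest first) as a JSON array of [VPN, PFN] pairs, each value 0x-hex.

Walk each access:
#0 VA=0x6C1C00ACD (w,kernel):
  L0 @0x26[27] → 0x28007  P=1,RW=1,US=1,PS=0
  L1 @0x28[14] → 0x2C007  P=1,RW=1,US=1,PS=0
  L2 @0x2C[0] → 0x2D007  P=1,RW=1,US=1,PS=0
  → PA=0x2DACD  (3 entries read)

TLB: [["0x6C1C00", "0x2D"]]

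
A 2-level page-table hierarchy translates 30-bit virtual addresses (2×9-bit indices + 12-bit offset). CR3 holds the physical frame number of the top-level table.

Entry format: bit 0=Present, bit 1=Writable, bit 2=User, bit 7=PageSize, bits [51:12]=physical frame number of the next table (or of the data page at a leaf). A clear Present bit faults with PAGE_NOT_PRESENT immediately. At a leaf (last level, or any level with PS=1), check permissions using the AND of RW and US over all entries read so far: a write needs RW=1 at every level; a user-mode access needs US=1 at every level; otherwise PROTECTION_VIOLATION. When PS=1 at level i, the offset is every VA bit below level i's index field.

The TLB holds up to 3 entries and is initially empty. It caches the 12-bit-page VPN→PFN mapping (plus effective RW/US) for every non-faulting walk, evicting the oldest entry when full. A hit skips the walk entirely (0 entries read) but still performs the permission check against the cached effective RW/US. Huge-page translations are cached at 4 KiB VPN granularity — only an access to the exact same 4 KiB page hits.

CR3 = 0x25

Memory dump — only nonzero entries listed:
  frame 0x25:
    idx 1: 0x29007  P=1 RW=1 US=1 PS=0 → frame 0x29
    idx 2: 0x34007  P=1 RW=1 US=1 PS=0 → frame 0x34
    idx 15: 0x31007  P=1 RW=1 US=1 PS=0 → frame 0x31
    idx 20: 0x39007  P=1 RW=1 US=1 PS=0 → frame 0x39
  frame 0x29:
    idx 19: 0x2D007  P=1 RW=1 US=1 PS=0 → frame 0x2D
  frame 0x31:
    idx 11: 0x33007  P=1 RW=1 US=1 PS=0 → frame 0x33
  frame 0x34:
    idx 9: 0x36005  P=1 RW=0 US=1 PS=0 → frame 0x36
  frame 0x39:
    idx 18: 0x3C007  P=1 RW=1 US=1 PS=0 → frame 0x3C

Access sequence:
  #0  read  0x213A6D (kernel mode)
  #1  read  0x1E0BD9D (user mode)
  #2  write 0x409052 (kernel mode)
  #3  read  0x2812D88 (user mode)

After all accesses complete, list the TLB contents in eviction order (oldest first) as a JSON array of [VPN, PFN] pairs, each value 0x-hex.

Trace:
#0 VA=0x213A6D (r,kernel):
  [0] read 0x25 idx=1: raw=0x29007 flags P=1 W=1 U=1 S=0
  [1] read 0x29 idx=19: raw=0x2D007 flags P=1 W=1 U=1 S=0
  ✓ 0x2DA6D  — 2 lookups
#1 VA=0x1E0BD9D (r,user):
  [0] read 0x25 idx=15: raw=0x31007 flags P=1 W=1 U=1 S=0
  [1] read 0x31 idx=11: raw=0x33007 flags P=1 W=1 U=1 S=0
  ✓ 0x33D9D  — 2 lookups
#2 VA=0x409052 (w,kernel):
  [0] read 0x25 idx=2: raw=0x34007 flags P=1 W=1 U=1 S=0
  [1] read 0x34 idx=9: raw=0x36005 flags P=1 W=0 U=1 S=0
  ⇒ fault: PROTECTION_VIOLATION  — 2 lookups
#3 VA=0x2812D88 (r,user):
  [0] read 0x25 idx=20: raw=0x39007 flags P=1 W=1 U=1 S=0
  [1] read 0x39 idx=18: raw=0x3C007 flags P=1 W=1 U=1 S=0
  ✓ 0x3CD88  — 2 lookups

TLB: [["0x213", "0x2D"], ["0x1E0B", "0x33"], ["0x2812", "0x3C"]]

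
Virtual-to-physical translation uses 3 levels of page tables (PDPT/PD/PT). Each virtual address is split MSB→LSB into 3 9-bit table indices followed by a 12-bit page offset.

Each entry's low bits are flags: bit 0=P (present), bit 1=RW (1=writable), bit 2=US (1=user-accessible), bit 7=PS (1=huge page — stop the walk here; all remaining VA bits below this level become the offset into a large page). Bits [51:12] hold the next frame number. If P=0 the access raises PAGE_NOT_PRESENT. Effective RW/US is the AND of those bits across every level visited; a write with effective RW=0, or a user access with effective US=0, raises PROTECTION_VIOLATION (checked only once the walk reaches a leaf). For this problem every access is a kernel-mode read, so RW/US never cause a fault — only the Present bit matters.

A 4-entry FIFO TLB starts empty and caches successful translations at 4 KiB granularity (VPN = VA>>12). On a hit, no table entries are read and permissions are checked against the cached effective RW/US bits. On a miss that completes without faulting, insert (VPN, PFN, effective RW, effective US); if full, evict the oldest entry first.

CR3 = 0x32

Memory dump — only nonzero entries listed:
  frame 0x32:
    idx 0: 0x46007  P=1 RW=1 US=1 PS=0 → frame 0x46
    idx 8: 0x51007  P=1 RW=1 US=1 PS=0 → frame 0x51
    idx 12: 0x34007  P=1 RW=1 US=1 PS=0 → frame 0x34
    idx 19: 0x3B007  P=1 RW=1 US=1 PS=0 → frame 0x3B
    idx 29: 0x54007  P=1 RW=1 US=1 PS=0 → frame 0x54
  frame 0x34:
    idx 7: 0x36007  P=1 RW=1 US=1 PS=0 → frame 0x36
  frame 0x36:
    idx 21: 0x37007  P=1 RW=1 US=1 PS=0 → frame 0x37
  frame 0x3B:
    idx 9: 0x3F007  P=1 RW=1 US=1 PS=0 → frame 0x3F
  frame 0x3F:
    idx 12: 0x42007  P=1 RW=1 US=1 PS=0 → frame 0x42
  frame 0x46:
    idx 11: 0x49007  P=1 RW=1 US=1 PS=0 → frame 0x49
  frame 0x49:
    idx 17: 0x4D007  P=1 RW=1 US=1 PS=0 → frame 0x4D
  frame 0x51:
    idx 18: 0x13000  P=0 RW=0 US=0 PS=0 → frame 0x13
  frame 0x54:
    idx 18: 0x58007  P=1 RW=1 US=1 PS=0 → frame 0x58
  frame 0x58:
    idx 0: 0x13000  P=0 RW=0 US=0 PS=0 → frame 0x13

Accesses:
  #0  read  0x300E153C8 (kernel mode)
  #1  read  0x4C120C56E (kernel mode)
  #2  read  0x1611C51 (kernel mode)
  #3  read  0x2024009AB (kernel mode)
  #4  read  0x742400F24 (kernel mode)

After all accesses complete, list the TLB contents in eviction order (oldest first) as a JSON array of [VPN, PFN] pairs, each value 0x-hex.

Per-access translation:
#0 VA=0x300E153C8 (r,kernel):
  lvl0: tbl 0x32, slot 12 ⇒ 0x34007 (P1/RW1/US1/PS0)
  lvl1: tbl 0x34, slot 7 ⇒ 0x36007 (P1/RW1/US1/PS0)
  lvl2: tbl 0x36, slot 21 ⇒ 0x37007 (P1/RW1/US1/PS0)
  → PA=0x373C8  (3 entries read)
#1 VA=0x4C120C56E (r,kernel):
  lvl0: tbl 0x32, slot 19 ⇒ 0x3B007 (P1/RW1/US1/PS0)
  lvl1: tbl 0x3B, slot 9 ⇒ 0x3F007 (P1/RW1/US1/PS0)
  lvl2: tbl 0x3F, slot 12 ⇒ 0x42007 (P1/RW1/US1/PS0)
  → PA=0x4256E  (3 entries read)
#2 VA=0x1611C51 (r,kernel):
  lvl0: tbl 0x32, slot 0 ⇒ 0x46007 (P1/RW1/US1/PS0)
  lvl1: tbl 0x46, slot 11 ⇒ 0x49007 (P1/RW1/US1/PS0)
  lvl2: tbl 0x49, slot 17 ⇒ 0x4D007 (P1/RW1/US1/PS0)
  → PA=0x4DC51  (3 entries read)
#3 VA=0x2024009AB (r,kernel):
  lvl0: tbl 0x32, slot 8 ⇒ 0x51007 (P1/RW1/US1/PS0)
  lvl1: tbl 0x51, slot 18 ⇒ 0x13000 (P0/RW0/US0/PS0)
  ✗ PAGE_NOT_PRESENT  [2 reads]
#4 VA=0x742400F24 (r,kernel):
  lvl0: tbl 0x32, slot 29 ⇒ 0x54007 (P1/RW1/US1/PS0)
  lvl1: tbl 0x54, slot 18 ⇒ 0x58007 (P1/RW1/US1/PS0)
  lvl2: tbl 0x58, slot 0 ⇒ 0x13000 (P0/RW0/US0/PS0)
  ✗ PAGE_NOT_PRESENT  [3 reads]

TLB: [["0x300E15", "0x37"], ["0x4C120C", "0x42"], ["0x1611", "0x4D"]]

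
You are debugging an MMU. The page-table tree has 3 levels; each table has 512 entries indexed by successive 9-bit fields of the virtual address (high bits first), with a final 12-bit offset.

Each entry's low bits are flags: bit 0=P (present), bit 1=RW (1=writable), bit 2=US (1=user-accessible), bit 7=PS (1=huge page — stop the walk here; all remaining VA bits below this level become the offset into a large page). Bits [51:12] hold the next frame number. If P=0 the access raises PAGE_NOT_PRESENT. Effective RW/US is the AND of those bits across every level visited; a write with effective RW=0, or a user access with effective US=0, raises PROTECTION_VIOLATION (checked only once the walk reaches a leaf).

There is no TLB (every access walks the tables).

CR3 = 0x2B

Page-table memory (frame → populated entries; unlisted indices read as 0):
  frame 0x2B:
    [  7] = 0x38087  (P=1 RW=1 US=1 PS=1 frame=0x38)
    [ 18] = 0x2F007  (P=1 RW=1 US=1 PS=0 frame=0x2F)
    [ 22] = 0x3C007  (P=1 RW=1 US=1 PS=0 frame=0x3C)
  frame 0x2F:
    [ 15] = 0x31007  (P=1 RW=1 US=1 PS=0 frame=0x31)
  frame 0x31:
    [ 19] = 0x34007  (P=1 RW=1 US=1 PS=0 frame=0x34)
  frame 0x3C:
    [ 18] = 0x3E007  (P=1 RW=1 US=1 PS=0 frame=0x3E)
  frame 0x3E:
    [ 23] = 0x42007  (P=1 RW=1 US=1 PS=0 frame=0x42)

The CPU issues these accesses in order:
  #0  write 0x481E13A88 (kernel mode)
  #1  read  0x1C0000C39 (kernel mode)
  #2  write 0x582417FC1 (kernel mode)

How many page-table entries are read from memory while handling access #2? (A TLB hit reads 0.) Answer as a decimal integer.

Per-access translation:
#0 VA=0x481E13A88 (w,kernel):
  lvl0: tbl 0x2B, slot 18 ⇒ 0x2F007 (P1/RW1/US1/PS0)
  lvl1: tbl 0x2F, slot 15 ⇒ 0x31007 (P1/RW1/US1/PS0)
  lvl2: tbl 0x31, slot 19 ⇒ 0x34007 (P1/RW1/US1/PS0)
  → PA=0x34A88  (3 entries read)
#1 VA=0x1C0000C39 (r,kernel):
  lvl0: tbl 0x2B, slot 7 ⇒ 0x38087 (P1/RW1/US1/PS1)
  → PA=0x38C39 (huge @L0)  (1 entries read)
#2 VA=0x582417FC1 (w,kernel):
  lvl0: tbl 0x2B, slot 22 ⇒ 0x3C007 (P1/RW1/US1/PS0)
  lvl1: tbl 0x3C, slot 18 ⇒ 0x3E007 (P1/RW1/US1/PS0)
  lvl2: tbl 0x3E, slot 23 ⇒ 0x42007 (P1/RW1/US1/PS0)
  → PA=0x42FC1  (3 entries read)

Entries read for #2: 3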